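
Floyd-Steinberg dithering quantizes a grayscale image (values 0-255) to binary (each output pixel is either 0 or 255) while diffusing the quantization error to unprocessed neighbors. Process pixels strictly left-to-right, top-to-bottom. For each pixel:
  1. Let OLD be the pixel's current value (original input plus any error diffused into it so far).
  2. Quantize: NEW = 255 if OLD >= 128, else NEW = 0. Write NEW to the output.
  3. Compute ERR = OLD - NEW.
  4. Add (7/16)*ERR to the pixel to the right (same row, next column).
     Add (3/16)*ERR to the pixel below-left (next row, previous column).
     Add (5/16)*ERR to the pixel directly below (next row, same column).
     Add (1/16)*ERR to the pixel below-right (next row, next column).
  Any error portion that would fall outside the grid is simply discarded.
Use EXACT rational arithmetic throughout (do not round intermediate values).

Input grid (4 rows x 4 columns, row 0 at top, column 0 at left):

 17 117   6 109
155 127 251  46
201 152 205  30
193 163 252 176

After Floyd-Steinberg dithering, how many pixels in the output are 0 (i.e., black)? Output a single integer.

(0,0): OLD=17 → NEW=0, ERR=17
(0,1): OLD=1991/16 → NEW=0, ERR=1991/16
(0,2): OLD=15473/256 → NEW=0, ERR=15473/256
(0,3): OLD=554775/4096 → NEW=255, ERR=-489705/4096
(1,0): OLD=47013/256 → NEW=255, ERR=-18267/256
(1,1): OLD=301187/2048 → NEW=255, ERR=-221053/2048
(1,2): OLD=13633215/65536 → NEW=255, ERR=-3078465/65536
(1,3): OLD=-8530071/1048576 → NEW=0, ERR=-8530071/1048576
(2,0): OLD=5192529/32768 → NEW=255, ERR=-3163311/32768
(2,1): OLD=65816971/1048576 → NEW=0, ERR=65816971/1048576
(2,2): OLD=439375191/2097152 → NEW=255, ERR=-95398569/2097152
(2,3): OLD=155031387/33554432 → NEW=0, ERR=155031387/33554432
(3,0): OLD=2929323841/16777216 → NEW=255, ERR=-1348866239/16777216
(3,1): OLD=35669092447/268435456 → NEW=255, ERR=-32781948833/268435456
(3,2): OLD=812372930465/4294967296 → NEW=255, ERR=-282843730015/4294967296
(3,3): OLD=10018565613799/68719476736 → NEW=255, ERR=-7504900953881/68719476736
Output grid:
  Row 0: ...#  (3 black, running=3)
  Row 1: ###.  (1 black, running=4)
  Row 2: #.#.  (2 black, running=6)
  Row 3: ####  (0 black, running=6)

Answer: 6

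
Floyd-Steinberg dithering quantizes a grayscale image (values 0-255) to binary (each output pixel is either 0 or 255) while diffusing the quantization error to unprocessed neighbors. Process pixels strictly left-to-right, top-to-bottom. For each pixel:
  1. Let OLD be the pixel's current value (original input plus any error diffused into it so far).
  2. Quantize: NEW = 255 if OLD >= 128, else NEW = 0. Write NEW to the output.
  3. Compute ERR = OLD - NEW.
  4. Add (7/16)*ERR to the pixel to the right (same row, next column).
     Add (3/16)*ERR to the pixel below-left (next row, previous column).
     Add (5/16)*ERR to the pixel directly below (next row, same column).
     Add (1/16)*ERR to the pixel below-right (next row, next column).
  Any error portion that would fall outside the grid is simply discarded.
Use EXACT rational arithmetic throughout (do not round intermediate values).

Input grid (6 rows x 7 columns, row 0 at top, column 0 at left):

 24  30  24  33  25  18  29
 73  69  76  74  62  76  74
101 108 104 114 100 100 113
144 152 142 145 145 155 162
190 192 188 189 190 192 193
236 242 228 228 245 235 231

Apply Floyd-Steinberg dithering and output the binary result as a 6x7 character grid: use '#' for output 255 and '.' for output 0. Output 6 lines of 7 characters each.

(0,0): OLD=24 → NEW=0, ERR=24
(0,1): OLD=81/2 → NEW=0, ERR=81/2
(0,2): OLD=1335/32 → NEW=0, ERR=1335/32
(0,3): OLD=26241/512 → NEW=0, ERR=26241/512
(0,4): OLD=388487/8192 → NEW=0, ERR=388487/8192
(0,5): OLD=5078705/131072 → NEW=0, ERR=5078705/131072
(0,6): OLD=96368343/2097152 → NEW=0, ERR=96368343/2097152
(1,0): OLD=2819/32 → NEW=0, ERR=2819/32
(1,1): OLD=33157/256 → NEW=255, ERR=-32123/256
(1,2): OLD=379129/8192 → NEW=0, ERR=379129/8192
(1,3): OLD=3989933/32768 → NEW=0, ERR=3989933/32768
(1,4): OLD=294774319/2097152 → NEW=255, ERR=-239999441/2097152
(1,5): OLD=832497423/16777216 → NEW=0, ERR=832497423/16777216
(1,6): OLD=30196513665/268435456 → NEW=0, ERR=30196513665/268435456
(2,0): OLD=430087/4096 → NEW=0, ERR=430087/4096
(2,1): OLD=16896365/131072 → NEW=255, ERR=-16526995/131072
(2,2): OLD=164177383/2097152 → NEW=0, ERR=164177383/2097152
(2,3): OLD=2814142095/16777216 → NEW=255, ERR=-1464047985/16777216
(2,4): OLD=5767785015/134217728 → NEW=0, ERR=5767785015/134217728
(2,5): OLD=636715126197/4294967296 → NEW=255, ERR=-458501534283/4294967296
(2,6): OLD=7184630564675/68719476736 → NEW=0, ERR=7184630564675/68719476736
(3,0): OLD=321222823/2097152 → NEW=255, ERR=-213550937/2097152
(3,1): OLD=1497997099/16777216 → NEW=0, ERR=1497997099/16777216
(3,2): OLD=24331655225/134217728 → NEW=255, ERR=-9893865415/134217728
(3,3): OLD=52844214803/536870912 → NEW=0, ERR=52844214803/536870912
(3,4): OLD=12096144871079/68719476736 → NEW=255, ERR=-5427321696601/68719476736
(3,5): OLD=60129962654069/549755813888 → NEW=0, ERR=60129962654069/549755813888
(3,6): OLD=2074573834374955/8796093022208 → NEW=255, ERR=-168429886288085/8796093022208
(4,0): OLD=46954690457/268435456 → NEW=255, ERR=-21496350823/268435456
(4,1): OLD=707301320565/4294967296 → NEW=255, ERR=-387915339915/4294967296
(4,2): OLD=10272584193179/68719476736 → NEW=255, ERR=-7250882374501/68719476736
(4,3): OLD=84762097159897/549755813888 → NEW=255, ERR=-55425635381543/549755813888
(4,4): OLD=650343861302579/4398046511104 → NEW=255, ERR=-471157999028941/4398046511104
(4,5): OLD=24035795954114139/140737488355328 → NEW=255, ERR=-11852263576494501/140737488355328
(4,6): OLD=353550398542186221/2251799813685248 → NEW=255, ERR=-220658553947552019/2251799813685248
(5,0): OLD=13334342424111/68719476736 → NEW=255, ERR=-4189124143569/68719476736
(5,1): OLD=89234502394709/549755813888 → NEW=255, ERR=-50953230146731/549755813888
(5,2): OLD=571435616701259/4398046511104 → NEW=255, ERR=-550066243630261/4398046511104
(5,3): OLD=4049527041389479/35184372088832 → NEW=0, ERR=4049527041389479/35184372088832
(5,4): OLD=539946678280002101/2251799813685248 → NEW=255, ERR=-34262274209736139/2251799813685248
(5,5): OLD=3187770868261672789/18014398509481984 → NEW=255, ERR=-1405900751656233131/18014398509481984
(5,6): OLD=46396479733758404059/288230376151711744 → NEW=255, ERR=-27102266184928090661/288230376151711744
Row 0: .......
Row 1: .#..#..
Row 2: .#.#.#.
Row 3: #.#.#.#
Row 4: #######
Row 5: ###.###

Answer: .......
.#..#..
.#.#.#.
#.#.#.#
#######
###.###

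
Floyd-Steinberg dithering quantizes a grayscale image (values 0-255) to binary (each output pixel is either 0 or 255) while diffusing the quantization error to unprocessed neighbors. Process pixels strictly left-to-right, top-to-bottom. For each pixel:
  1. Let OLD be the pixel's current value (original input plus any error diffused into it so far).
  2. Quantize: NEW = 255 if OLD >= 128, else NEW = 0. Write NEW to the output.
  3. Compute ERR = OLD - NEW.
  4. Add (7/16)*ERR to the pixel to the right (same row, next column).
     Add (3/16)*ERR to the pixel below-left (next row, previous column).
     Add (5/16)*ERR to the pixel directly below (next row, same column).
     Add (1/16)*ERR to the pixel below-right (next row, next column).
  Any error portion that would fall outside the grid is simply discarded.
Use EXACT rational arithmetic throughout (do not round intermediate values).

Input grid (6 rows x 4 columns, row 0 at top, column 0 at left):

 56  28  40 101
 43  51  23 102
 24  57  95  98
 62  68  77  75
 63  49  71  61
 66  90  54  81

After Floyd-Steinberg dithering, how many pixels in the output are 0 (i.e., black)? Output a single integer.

Answer: 19

Derivation:
(0,0): OLD=56 → NEW=0, ERR=56
(0,1): OLD=105/2 → NEW=0, ERR=105/2
(0,2): OLD=2015/32 → NEW=0, ERR=2015/32
(0,3): OLD=65817/512 → NEW=255, ERR=-64743/512
(1,0): OLD=2251/32 → NEW=0, ERR=2251/32
(1,1): OLD=29053/256 → NEW=0, ERR=29053/256
(1,2): OLD=589009/8192 → NEW=0, ERR=589009/8192
(1,3): OLD=12828807/131072 → NEW=0, ERR=12828807/131072
(2,0): OLD=275503/4096 → NEW=0, ERR=275503/4096
(2,1): OLD=18319909/131072 → NEW=255, ERR=-15103451/131072
(2,2): OLD=24248445/262144 → NEW=0, ERR=24248445/262144
(2,3): OLD=727917265/4194304 → NEW=255, ERR=-341630255/4194304
(3,0): OLD=128793551/2097152 → NEW=0, ERR=128793551/2097152
(3,1): OLD=2698000369/33554432 → NEW=0, ERR=2698000369/33554432
(3,2): OLD=63678458031/536870912 → NEW=0, ERR=63678458031/536870912
(3,3): OLD=921011752777/8589934592 → NEW=0, ERR=921011752777/8589934592
(4,0): OLD=52220352643/536870912 → NEW=0, ERR=52220352643/536870912
(4,1): OLD=613147908089/4294967296 → NEW=255, ERR=-482068752391/4294967296
(4,2): OLD=11557203158313/137438953472 → NEW=0, ERR=11557203158313/137438953472
(4,3): OLD=305023466174959/2199023255552 → NEW=255, ERR=-255727463990801/2199023255552
(5,0): OLD=5178093313123/68719476736 → NEW=0, ERR=5178093313123/68719476736
(5,1): OLD=241314418752389/2199023255552 → NEW=0, ERR=241314418752389/2199023255552
(5,2): OLD=54683307555189/549755813888 → NEW=0, ERR=54683307555189/549755813888
(5,3): OLD=3287344681319687/35184372088832 → NEW=0, ERR=3287344681319687/35184372088832
Output grid:
  Row 0: ...#  (3 black, running=3)
  Row 1: ....  (4 black, running=7)
  Row 2: .#.#  (2 black, running=9)
  Row 3: ....  (4 black, running=13)
  Row 4: .#.#  (2 black, running=15)
  Row 5: ....  (4 black, running=19)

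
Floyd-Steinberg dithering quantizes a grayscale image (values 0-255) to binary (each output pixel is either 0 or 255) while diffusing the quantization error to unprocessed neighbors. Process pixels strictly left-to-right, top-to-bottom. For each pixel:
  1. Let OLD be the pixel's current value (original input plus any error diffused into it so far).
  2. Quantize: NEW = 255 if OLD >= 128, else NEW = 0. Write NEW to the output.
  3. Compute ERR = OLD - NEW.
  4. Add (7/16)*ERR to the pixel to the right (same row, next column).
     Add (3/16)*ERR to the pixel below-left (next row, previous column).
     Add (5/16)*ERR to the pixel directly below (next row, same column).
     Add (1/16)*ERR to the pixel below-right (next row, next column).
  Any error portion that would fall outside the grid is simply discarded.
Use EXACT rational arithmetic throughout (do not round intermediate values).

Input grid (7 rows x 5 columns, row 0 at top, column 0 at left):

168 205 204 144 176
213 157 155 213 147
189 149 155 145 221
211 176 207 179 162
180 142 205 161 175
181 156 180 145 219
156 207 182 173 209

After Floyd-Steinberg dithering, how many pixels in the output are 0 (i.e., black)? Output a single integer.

Answer: 9

Derivation:
(0,0): OLD=168 → NEW=255, ERR=-87
(0,1): OLD=2671/16 → NEW=255, ERR=-1409/16
(0,2): OLD=42361/256 → NEW=255, ERR=-22919/256
(0,3): OLD=429391/4096 → NEW=0, ERR=429391/4096
(0,4): OLD=14540073/65536 → NEW=255, ERR=-2171607/65536
(1,0): OLD=43341/256 → NEW=255, ERR=-21939/256
(1,1): OLD=142875/2048 → NEW=0, ERR=142875/2048
(1,2): OLD=11252279/65536 → NEW=255, ERR=-5459401/65536
(1,3): OLD=51775019/262144 → NEW=255, ERR=-15071701/262144
(1,4): OLD=495109665/4194304 → NEW=0, ERR=495109665/4194304
(2,0): OLD=5744217/32768 → NEW=255, ERR=-2611623/32768
(2,1): OLD=120540515/1048576 → NEW=0, ERR=120540515/1048576
(2,2): OLD=2899791593/16777216 → NEW=255, ERR=-1378398487/16777216
(2,3): OLD=28995116715/268435456 → NEW=0, ERR=28995116715/268435456
(2,4): OLD=1295155260397/4294967296 → NEW=255, ERR=199938599917/4294967296
(3,0): OLD=3483754441/16777216 → NEW=255, ERR=-794435639/16777216
(3,1): OLD=22927242773/134217728 → NEW=255, ERR=-11298277867/134217728
(3,2): OLD=738454183159/4294967296 → NEW=255, ERR=-356762477321/4294967296
(3,3): OLD=1546250514847/8589934592 → NEW=255, ERR=-644182806113/8589934592
(3,4): OLD=20683060553723/137438953472 → NEW=255, ERR=-14363872581637/137438953472
(4,0): OLD=320874797479/2147483648 → NEW=255, ERR=-226733532761/2147483648
(4,1): OLD=3502508823591/68719476736 → NEW=0, ERR=3502508823591/68719476736
(4,2): OLD=200131341658921/1099511627776 → NEW=255, ERR=-80244123423959/1099511627776
(4,3): OLD=1422291957117479/17592186044416 → NEW=0, ERR=1422291957117479/17592186044416
(4,4): OLD=48701999785020049/281474976710656 → NEW=255, ERR=-23074119276197231/281474976710656
(5,0): OLD=173241765856469/1099511627776 → NEW=255, ERR=-107133699226411/1099511627776
(5,1): OLD=958912947592895/8796093022208 → NEW=0, ERR=958912947592895/8796093022208
(5,2): OLD=62834265330493623/281474976710656 → NEW=255, ERR=-8941853730723657/281474976710656
(5,3): OLD=153611868249482361/1125899906842624 → NEW=255, ERR=-133492607995386759/1125899906842624
(5,4): OLD=2640249317340421219/18014398509481984 → NEW=255, ERR=-1953422302577484701/18014398509481984
(6,0): OLD=20546439057153413/140737488355328 → NEW=255, ERR=-15341620473455227/140737488355328
(6,1): OLD=816636719658050507/4503599627370496 → NEW=255, ERR=-331781185321425973/4503599627370496
(6,2): OLD=8965717652417931113/72057594037927936 → NEW=0, ERR=8965717652417931113/72057594037927936
(6,3): OLD=193767627119391209155/1152921504606846976 → NEW=255, ERR=-100227356555354769725/1152921504606846976
(6,4): OLD=2391986448105741754133/18446744073709551616 → NEW=255, ERR=-2311933290690193907947/18446744073709551616
Output grid:
  Row 0: ###.#  (1 black, running=1)
  Row 1: #.##.  (2 black, running=3)
  Row 2: #.#.#  (2 black, running=5)
  Row 3: #####  (0 black, running=5)
  Row 4: #.#.#  (2 black, running=7)
  Row 5: #.###  (1 black, running=8)
  Row 6: ##.##  (1 black, running=9)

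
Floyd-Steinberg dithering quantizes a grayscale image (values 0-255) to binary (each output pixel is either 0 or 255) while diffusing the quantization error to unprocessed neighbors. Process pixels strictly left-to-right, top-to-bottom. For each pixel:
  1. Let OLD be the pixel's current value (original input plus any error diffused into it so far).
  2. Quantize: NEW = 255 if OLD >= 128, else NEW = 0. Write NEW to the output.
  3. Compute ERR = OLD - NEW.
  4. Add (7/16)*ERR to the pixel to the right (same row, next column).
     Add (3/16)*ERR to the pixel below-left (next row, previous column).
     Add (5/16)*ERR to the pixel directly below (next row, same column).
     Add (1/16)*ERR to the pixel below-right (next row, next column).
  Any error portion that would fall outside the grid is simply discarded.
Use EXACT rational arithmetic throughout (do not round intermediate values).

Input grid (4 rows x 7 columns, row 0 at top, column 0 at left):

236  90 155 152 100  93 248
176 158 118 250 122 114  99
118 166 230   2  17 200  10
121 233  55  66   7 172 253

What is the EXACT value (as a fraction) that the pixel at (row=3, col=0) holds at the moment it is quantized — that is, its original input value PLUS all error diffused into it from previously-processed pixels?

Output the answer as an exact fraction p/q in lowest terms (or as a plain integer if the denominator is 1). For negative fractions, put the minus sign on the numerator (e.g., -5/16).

(0,0): OLD=236 → NEW=255, ERR=-19
(0,1): OLD=1307/16 → NEW=0, ERR=1307/16
(0,2): OLD=48829/256 → NEW=255, ERR=-16451/256
(0,3): OLD=507435/4096 → NEW=0, ERR=507435/4096
(0,4): OLD=10105645/65536 → NEW=255, ERR=-6606035/65536
(0,5): OLD=51275323/1048576 → NEW=0, ERR=51275323/1048576
(0,6): OLD=4519676829/16777216 → NEW=255, ERR=241486749/16777216
(1,0): OLD=47457/256 → NEW=255, ERR=-17823/256
(1,1): OLD=286375/2048 → NEW=255, ERR=-235865/2048
(1,2): OLD=4971955/65536 → NEW=0, ERR=4971955/65536
(1,3): OLD=78378231/262144 → NEW=255, ERR=11531511/262144
(1,4): OLD=2124949189/16777216 → NEW=0, ERR=2124949189/16777216
(1,5): OLD=24305813717/134217728 → NEW=255, ERR=-9919706923/134217728
(1,6): OLD=159385643995/2147483648 → NEW=0, ERR=159385643995/2147483648
(2,0): OLD=2446109/32768 → NEW=0, ERR=2446109/32768
(2,1): OLD=180923919/1048576 → NEW=255, ERR=-86462961/1048576
(2,2): OLD=3668890605/16777216 → NEW=255, ERR=-609299475/16777216
(2,3): OLD=3804763077/134217728 → NEW=0, ERR=3804763077/134217728
(2,4): OLD=62141771989/1073741824 → NEW=0, ERR=62141771989/1073741824
(2,5): OLD=7698506355783/34359738368 → NEW=255, ERR=-1063226928057/34359738368
(2,6): OLD=8266376189793/549755813888 → NEW=0, ERR=8266376189793/549755813888
(3,0): OLD=2162031693/16777216 → NEW=255, ERR=-2116158387/16777216
Target (3,0): original=121, with diffused error = 2162031693/16777216

Answer: 2162031693/16777216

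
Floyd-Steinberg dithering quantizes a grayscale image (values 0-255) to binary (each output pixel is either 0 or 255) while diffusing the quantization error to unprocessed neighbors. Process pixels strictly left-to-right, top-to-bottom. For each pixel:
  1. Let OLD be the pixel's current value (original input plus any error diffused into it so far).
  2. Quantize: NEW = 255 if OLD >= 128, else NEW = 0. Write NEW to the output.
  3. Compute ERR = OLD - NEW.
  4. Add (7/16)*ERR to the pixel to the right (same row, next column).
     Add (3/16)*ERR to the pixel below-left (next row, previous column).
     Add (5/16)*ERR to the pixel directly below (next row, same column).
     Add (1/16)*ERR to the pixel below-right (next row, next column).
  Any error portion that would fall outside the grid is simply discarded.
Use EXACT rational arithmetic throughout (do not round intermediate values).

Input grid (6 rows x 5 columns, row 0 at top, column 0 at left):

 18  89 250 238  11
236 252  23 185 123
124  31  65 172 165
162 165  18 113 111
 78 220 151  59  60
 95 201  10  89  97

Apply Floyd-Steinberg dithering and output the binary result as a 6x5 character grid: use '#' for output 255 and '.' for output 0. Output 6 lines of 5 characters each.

(0,0): OLD=18 → NEW=0, ERR=18
(0,1): OLD=775/8 → NEW=0, ERR=775/8
(0,2): OLD=37425/128 → NEW=255, ERR=4785/128
(0,3): OLD=520919/2048 → NEW=255, ERR=-1321/2048
(0,4): OLD=351201/32768 → NEW=0, ERR=351201/32768
(1,0): OLD=33253/128 → NEW=255, ERR=613/128
(1,1): OLD=299523/1024 → NEW=255, ERR=38403/1024
(1,2): OLD=1868543/32768 → NEW=0, ERR=1868543/32768
(1,3): OLD=28061491/131072 → NEW=255, ERR=-5361869/131072
(1,4): OLD=227356089/2097152 → NEW=0, ERR=227356089/2097152
(2,0): OLD=2171345/16384 → NEW=255, ERR=-2006575/16384
(2,1): OLD=67915/524288 → NEW=0, ERR=67915/524288
(2,2): OLD=650538273/8388608 → NEW=0, ERR=650538273/8388608
(2,3): OLD=29130039123/134217728 → NEW=255, ERR=-5095481517/134217728
(2,4): OLD=385929825925/2147483648 → NEW=255, ERR=-161678504315/2147483648
(3,0): OLD=1038106241/8388608 → NEW=0, ERR=1038106241/8388608
(3,1): OLD=15171175213/67108864 → NEW=255, ERR=-1941585107/67108864
(3,2): OLD=48246517695/2147483648 → NEW=0, ERR=48246517695/2147483648
(3,3): OLD=436779977879/4294967296 → NEW=0, ERR=436779977879/4294967296
(3,4): OLD=8905481311155/68719476736 → NEW=255, ERR=-8617985256525/68719476736
(4,0): OLD=119451356591/1073741824 → NEW=0, ERR=119451356591/1073741824
(4,1): OLD=9331302566895/34359738368 → NEW=255, ERR=569569283055/34359738368
(4,2): OLD=100348462188385/549755813888 → NEW=255, ERR=-39839270353055/549755813888
(4,3): OLD=325153244054767/8796093022208 → NEW=0, ERR=325153244054767/8796093022208
(4,4): OLD=6099336840223241/140737488355328 → NEW=0, ERR=6099336840223241/140737488355328
(5,0): OLD=73047727223085/549755813888 → NEW=255, ERR=-67140005318355/549755813888
(5,1): OLD=642620743197575/4398046511104 → NEW=255, ERR=-478881117133945/4398046511104
(5,2): OLD=-7362832915939969/140737488355328 → NEW=0, ERR=-7362832915939969/140737488355328
(5,3): OLD=45745442460269073/562949953421312 → NEW=0, ERR=45745442460269073/562949953421312
(5,4): OLD=1336712969355729643/9007199254740992 → NEW=255, ERR=-960122840603223317/9007199254740992
Row 0: ..##.
Row 1: ##.#.
Row 2: #..##
Row 3: .#..#
Row 4: .##..
Row 5: ##..#

Answer: ..##.
##.#.
#..##
.#..#
.##..
##..#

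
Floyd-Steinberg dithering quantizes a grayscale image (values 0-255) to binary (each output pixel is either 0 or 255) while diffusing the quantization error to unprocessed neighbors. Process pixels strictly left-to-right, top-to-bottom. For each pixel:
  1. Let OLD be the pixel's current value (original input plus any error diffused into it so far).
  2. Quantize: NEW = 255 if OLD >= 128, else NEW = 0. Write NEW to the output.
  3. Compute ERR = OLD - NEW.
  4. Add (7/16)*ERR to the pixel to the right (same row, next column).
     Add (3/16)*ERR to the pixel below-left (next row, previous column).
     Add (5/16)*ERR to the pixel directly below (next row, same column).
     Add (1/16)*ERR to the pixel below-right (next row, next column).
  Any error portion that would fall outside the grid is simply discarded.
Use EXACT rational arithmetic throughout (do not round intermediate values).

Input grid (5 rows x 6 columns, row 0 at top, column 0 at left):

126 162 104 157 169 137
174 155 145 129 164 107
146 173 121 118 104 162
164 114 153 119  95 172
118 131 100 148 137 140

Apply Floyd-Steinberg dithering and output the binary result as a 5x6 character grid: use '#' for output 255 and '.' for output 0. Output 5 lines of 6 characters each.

Answer: .#.##.
##.#.#
.#.#.#
#.#.#.
.#.#.#

Derivation:
(0,0): OLD=126 → NEW=0, ERR=126
(0,1): OLD=1737/8 → NEW=255, ERR=-303/8
(0,2): OLD=11191/128 → NEW=0, ERR=11191/128
(0,3): OLD=399873/2048 → NEW=255, ERR=-122367/2048
(0,4): OLD=4681223/32768 → NEW=255, ERR=-3674617/32768
(0,5): OLD=46105137/524288 → NEW=0, ERR=46105137/524288
(1,0): OLD=26403/128 → NEW=255, ERR=-6237/128
(1,1): OLD=149621/1024 → NEW=255, ERR=-111499/1024
(1,2): OLD=3640985/32768 → NEW=0, ERR=3640985/32768
(1,3): OLD=18792933/131072 → NEW=255, ERR=-14630427/131072
(1,4): OLD=779099855/8388608 → NEW=0, ERR=779099855/8388608
(1,5): OLD=22562704889/134217728 → NEW=255, ERR=-11662815751/134217728
(2,0): OLD=1808087/16384 → NEW=0, ERR=1808087/16384
(2,1): OLD=107501485/524288 → NEW=255, ERR=-26191955/524288
(2,2): OLD=890304071/8388608 → NEW=0, ERR=890304071/8388608
(2,3): OLD=10328737743/67108864 → NEW=255, ERR=-6784022577/67108864
(2,4): OLD=140719967213/2147483648 → NEW=0, ERR=140719967213/2147483648
(2,5): OLD=5817741688907/34359738368 → NEW=255, ERR=-2943991594933/34359738368
(3,0): OLD=1586449767/8388608 → NEW=255, ERR=-552645273/8388608
(3,1): OLD=6466800219/67108864 → NEW=0, ERR=6466800219/67108864
(3,2): OLD=110728812737/536870912 → NEW=255, ERR=-26173269823/536870912
(3,3): OLD=2920591442243/34359738368 → NEW=0, ERR=2920591442243/34359738368
(3,4): OLD=35811572723939/274877906944 → NEW=255, ERR=-34282293546781/274877906944
(3,5): OLD=416740437088365/4398046511104 → NEW=0, ERR=416740437088365/4398046511104
(4,0): OLD=123996124969/1073741824 → NEW=0, ERR=123996124969/1073741824
(4,1): OLD=3408101541525/17179869184 → NEW=255, ERR=-972765100395/17179869184
(4,2): OLD=45054199678767/549755813888 → NEW=0, ERR=45054199678767/549755813888
(4,3): OLD=1618353290838155/8796093022208 → NEW=255, ERR=-624650429824885/8796093022208
(4,4): OLD=12671429960165179/140737488355328 → NEW=0, ERR=12671429960165179/140737488355328
(4,5): OLD=453077919275277501/2251799813685248 → NEW=255, ERR=-121131033214460739/2251799813685248
Row 0: .#.##.
Row 1: ##.#.#
Row 2: .#.#.#
Row 3: #.#.#.
Row 4: .#.#.#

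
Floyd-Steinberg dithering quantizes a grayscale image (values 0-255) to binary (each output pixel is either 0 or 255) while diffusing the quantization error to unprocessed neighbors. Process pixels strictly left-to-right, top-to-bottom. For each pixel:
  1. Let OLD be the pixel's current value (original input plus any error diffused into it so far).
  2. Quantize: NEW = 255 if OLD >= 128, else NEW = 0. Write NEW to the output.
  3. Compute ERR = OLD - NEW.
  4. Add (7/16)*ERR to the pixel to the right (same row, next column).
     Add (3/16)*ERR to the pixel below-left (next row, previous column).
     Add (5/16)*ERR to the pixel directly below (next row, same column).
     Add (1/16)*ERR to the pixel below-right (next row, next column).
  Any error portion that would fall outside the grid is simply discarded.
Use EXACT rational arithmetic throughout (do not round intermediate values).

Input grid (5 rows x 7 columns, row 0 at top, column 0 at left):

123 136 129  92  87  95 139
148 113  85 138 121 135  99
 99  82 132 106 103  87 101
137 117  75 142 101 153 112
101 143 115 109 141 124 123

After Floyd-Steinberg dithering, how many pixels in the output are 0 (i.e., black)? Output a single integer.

Answer: 19

Derivation:
(0,0): OLD=123 → NEW=0, ERR=123
(0,1): OLD=3037/16 → NEW=255, ERR=-1043/16
(0,2): OLD=25723/256 → NEW=0, ERR=25723/256
(0,3): OLD=556893/4096 → NEW=255, ERR=-487587/4096
(0,4): OLD=2288523/65536 → NEW=0, ERR=2288523/65536
(0,5): OLD=115634381/1048576 → NEW=0, ERR=115634381/1048576
(0,6): OLD=3141473691/16777216 → NEW=255, ERR=-1136716389/16777216
(1,0): OLD=44599/256 → NEW=255, ERR=-20681/256
(1,1): OLD=171649/2048 → NEW=0, ERR=171649/2048
(1,2): OLD=8301717/65536 → NEW=0, ERR=8301717/65536
(1,3): OLD=44314801/262144 → NEW=255, ERR=-22531919/262144
(1,4): OLD=1804312115/16777216 → NEW=0, ERR=1804312115/16777216
(1,5): OLD=27647717283/134217728 → NEW=255, ERR=-6577803357/134217728
(1,6): OLD=135888802861/2147483648 → NEW=0, ERR=135888802861/2147483648
(2,0): OLD=2931739/32768 → NEW=0, ERR=2931739/32768
(2,1): OLD=174102233/1048576 → NEW=255, ERR=-93284647/1048576
(2,2): OLD=2043238603/16777216 → NEW=0, ERR=2043238603/16777216
(2,3): OLD=21542395187/134217728 → NEW=255, ERR=-12683125453/134217728
(2,4): OLD=86655834787/1073741824 → NEW=0, ERR=86655834787/1073741824
(2,5): OLD=4314873015777/34359738368 → NEW=0, ERR=4314873015777/34359738368
(2,6): OLD=94916634882615/549755813888 → NEW=255, ERR=-45271097658825/549755813888
(3,0): OLD=2487702891/16777216 → NEW=255, ERR=-1790487189/16777216
(3,1): OLD=9520766223/134217728 → NEW=0, ERR=9520766223/134217728
(3,2): OLD=129723185053/1073741824 → NEW=0, ERR=129723185053/1073741824
(3,3): OLD=807753369083/4294967296 → NEW=255, ERR=-287463291397/4294967296
(3,4): OLD=62990065381739/549755813888 → NEW=0, ERR=62990065381739/549755813888
(3,5): OLD=1020238512883313/4398046511104 → NEW=255, ERR=-101263347448207/4398046511104
(3,6): OLD=5913915755427375/70368744177664 → NEW=0, ERR=5913915755427375/70368744177664
(4,0): OLD=173838659557/2147483648 → NEW=0, ERR=173838659557/2147483648
(4,1): OLD=7441131251489/34359738368 → NEW=255, ERR=-1320602032351/34359738368
(4,2): OLD=70271611138703/549755813888 → NEW=0, ERR=70271611138703/549755813888
(4,3): OLD=761043688894933/4398046511104 → NEW=255, ERR=-360458171436587/4398046511104
(4,4): OLD=4660117945764463/35184372088832 → NEW=255, ERR=-4311896936887697/35184372088832
(4,5): OLD=96948439171345775/1125899906842624 → NEW=0, ERR=96948439171345775/1125899906842624
(4,6): OLD=3341599934353153465/18014398509481984 → NEW=255, ERR=-1252071685564752455/18014398509481984
Output grid:
  Row 0: .#.#..#  (4 black, running=4)
  Row 1: #..#.#.  (4 black, running=8)
  Row 2: .#.#..#  (4 black, running=12)
  Row 3: #..#.#.  (4 black, running=16)
  Row 4: .#.##.#  (3 black, running=19)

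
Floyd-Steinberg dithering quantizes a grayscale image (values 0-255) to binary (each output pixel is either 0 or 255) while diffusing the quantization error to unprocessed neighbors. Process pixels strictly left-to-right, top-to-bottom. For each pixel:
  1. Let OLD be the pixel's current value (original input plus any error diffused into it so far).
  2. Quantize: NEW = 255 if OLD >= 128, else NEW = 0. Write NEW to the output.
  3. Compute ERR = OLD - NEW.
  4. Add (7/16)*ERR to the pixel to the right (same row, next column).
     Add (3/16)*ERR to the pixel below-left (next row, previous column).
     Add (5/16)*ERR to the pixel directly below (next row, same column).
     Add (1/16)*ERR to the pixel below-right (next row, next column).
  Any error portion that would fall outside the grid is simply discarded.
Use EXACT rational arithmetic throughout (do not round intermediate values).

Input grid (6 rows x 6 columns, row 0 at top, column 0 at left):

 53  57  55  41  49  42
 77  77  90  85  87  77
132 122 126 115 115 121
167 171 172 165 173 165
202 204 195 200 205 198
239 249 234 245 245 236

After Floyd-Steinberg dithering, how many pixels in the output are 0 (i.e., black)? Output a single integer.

Answer: 14

Derivation:
(0,0): OLD=53 → NEW=0, ERR=53
(0,1): OLD=1283/16 → NEW=0, ERR=1283/16
(0,2): OLD=23061/256 → NEW=0, ERR=23061/256
(0,3): OLD=329363/4096 → NEW=0, ERR=329363/4096
(0,4): OLD=5516805/65536 → NEW=0, ERR=5516805/65536
(0,5): OLD=82657827/1048576 → NEW=0, ERR=82657827/1048576
(1,0): OLD=27801/256 → NEW=0, ERR=27801/256
(1,1): OLD=347695/2048 → NEW=255, ERR=-174545/2048
(1,2): OLD=6616027/65536 → NEW=0, ERR=6616027/65536
(1,3): OLD=46061055/262144 → NEW=255, ERR=-20785665/262144
(1,4): OLD=1651253981/16777216 → NEW=0, ERR=1651253981/16777216
(1,5): OLD=40253236219/268435456 → NEW=255, ERR=-28197805061/268435456
(2,0): OLD=4913781/32768 → NEW=255, ERR=-3442059/32768
(2,1): OLD=78775383/1048576 → NEW=0, ERR=78775383/1048576
(2,2): OLD=2855844037/16777216 → NEW=255, ERR=-1422346043/16777216
(2,3): OLD=10454853597/134217728 → NEW=0, ERR=10454853597/134217728
(2,4): OLD=666511571735/4294967296 → NEW=255, ERR=-428705088745/4294967296
(2,5): OLD=3481017678097/68719476736 → NEW=0, ERR=3481017678097/68719476736
(3,0): OLD=2487391781/16777216 → NEW=255, ERR=-1790798299/16777216
(3,1): OLD=16819766593/134217728 → NEW=0, ERR=16819766593/134217728
(3,2): OLD=235829760851/1073741824 → NEW=255, ERR=-37974404269/1073741824
(3,3): OLD=10297971064185/68719476736 → NEW=255, ERR=-7225495503495/68719476736
(3,4): OLD=60568287028569/549755813888 → NEW=0, ERR=60568287028569/549755813888
(3,5): OLD=1959699813628823/8796093022208 → NEW=255, ERR=-283303907034217/8796093022208
(4,0): OLD=412619064715/2147483648 → NEW=255, ERR=-134989265525/2147483648
(4,1): OLD=6952974487951/34359738368 → NEW=255, ERR=-1808758795889/34359738368
(4,2): OLD=163865568892925/1099511627776 → NEW=255, ERR=-116509896189955/1099511627776
(4,3): OLD=2449352227473873/17592186044416 → NEW=255, ERR=-2036655213852207/17592186044416
(4,4): OLD=49587159362190049/281474976710656 → NEW=255, ERR=-22188959699027231/281474976710656
(4,5): OLD=722072346159320199/4503599627370496 → NEW=255, ERR=-426345558820156281/4503599627370496
(5,0): OLD=115166221889565/549755813888 → NEW=255, ERR=-25021510651875/549755813888
(5,1): OLD=3322107576072429/17592186044416 → NEW=255, ERR=-1163899865253651/17592186044416
(5,2): OLD=20680501826634879/140737488355328 → NEW=255, ERR=-15207557703973761/140737488355328
(5,3): OLD=631150271220252133/4503599627370496 → NEW=255, ERR=-517267633759224347/4503599627370496
(5,4): OLD=1307212489481120197/9007199254740992 → NEW=255, ERR=-989623320477832763/9007199254740992
(5,5): OLD=22110318843986722249/144115188075855872 → NEW=255, ERR=-14639054115356525111/144115188075855872
Output grid:
  Row 0: ......  (6 black, running=6)
  Row 1: .#.#.#  (3 black, running=9)
  Row 2: #.#.#.  (3 black, running=12)
  Row 3: #.##.#  (2 black, running=14)
  Row 4: ######  (0 black, running=14)
  Row 5: ######  (0 black, running=14)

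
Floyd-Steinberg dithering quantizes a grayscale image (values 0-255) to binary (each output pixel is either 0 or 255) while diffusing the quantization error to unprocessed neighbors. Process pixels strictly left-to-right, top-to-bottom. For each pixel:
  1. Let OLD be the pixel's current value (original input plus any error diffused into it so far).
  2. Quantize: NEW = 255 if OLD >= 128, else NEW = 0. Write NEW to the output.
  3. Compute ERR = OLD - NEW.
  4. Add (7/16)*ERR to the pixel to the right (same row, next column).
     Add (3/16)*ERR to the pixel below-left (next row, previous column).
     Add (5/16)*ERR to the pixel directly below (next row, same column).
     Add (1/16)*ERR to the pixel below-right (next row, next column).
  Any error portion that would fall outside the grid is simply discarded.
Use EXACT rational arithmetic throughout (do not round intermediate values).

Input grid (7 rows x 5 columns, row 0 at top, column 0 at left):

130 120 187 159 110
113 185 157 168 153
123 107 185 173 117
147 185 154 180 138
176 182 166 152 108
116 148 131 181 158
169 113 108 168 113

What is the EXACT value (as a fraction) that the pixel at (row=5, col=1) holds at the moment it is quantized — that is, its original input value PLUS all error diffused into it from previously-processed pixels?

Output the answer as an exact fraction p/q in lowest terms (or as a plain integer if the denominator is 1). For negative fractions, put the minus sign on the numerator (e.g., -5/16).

Answer: 1477193270647765/8796093022208

Derivation:
(0,0): OLD=130 → NEW=255, ERR=-125
(0,1): OLD=1045/16 → NEW=0, ERR=1045/16
(0,2): OLD=55187/256 → NEW=255, ERR=-10093/256
(0,3): OLD=580613/4096 → NEW=255, ERR=-463867/4096
(0,4): OLD=3961891/65536 → NEW=0, ERR=3961891/65536
(1,0): OLD=22063/256 → NEW=0, ERR=22063/256
(1,1): OLD=466761/2048 → NEW=255, ERR=-55479/2048
(1,2): OLD=7580925/65536 → NEW=0, ERR=7580925/65536
(1,3): OLD=50354937/262144 → NEW=255, ERR=-16491783/262144
(1,4): OLD=575836363/4194304 → NEW=255, ERR=-493711157/4194304
(2,0): OLD=4746547/32768 → NEW=255, ERR=-3609293/32768
(2,1): OLD=81181793/1048576 → NEW=0, ERR=81181793/1048576
(2,2): OLD=4052224867/16777216 → NEW=255, ERR=-225965213/16777216
(2,3): OLD=35596389753/268435456 → NEW=255, ERR=-32854651527/268435456
(2,4): OLD=97653456911/4294967296 → NEW=0, ERR=97653456911/4294967296
(3,0): OLD=2132309251/16777216 → NEW=0, ERR=2132309251/16777216
(3,1): OLD=34277706951/134217728 → NEW=255, ERR=52186311/134217728
(3,2): OLD=566296939325/4294967296 → NEW=255, ERR=-528919721155/4294967296
(3,3): OLD=784226114805/8589934592 → NEW=0, ERR=784226114805/8589934592
(3,4): OLD=24381344103017/137438953472 → NEW=255, ERR=-10665589032343/137438953472
(4,0): OLD=463406051021/2147483648 → NEW=255, ERR=-84202279219/2147483648
(4,1): OLD=10295574671437/68719476736 → NEW=255, ERR=-7227891896243/68719476736
(4,2): OLD=108458255391267/1099511627776 → NEW=0, ERR=108458255391267/1099511627776
(4,3): OLD=3543747194573389/17592186044416 → NEW=255, ERR=-942260246752691/17592186044416
(4,4): OLD=18583593859903131/281474976710656 → NEW=0, ERR=18583593859903131/281474976710656
(5,0): OLD=92387308458247/1099511627776 → NEW=0, ERR=92387308458247/1099511627776
(5,1): OLD=1477193270647765/8796093022208 → NEW=255, ERR=-765810450015275/8796093022208
Target (5,1): original=148, with diffused error = 1477193270647765/8796093022208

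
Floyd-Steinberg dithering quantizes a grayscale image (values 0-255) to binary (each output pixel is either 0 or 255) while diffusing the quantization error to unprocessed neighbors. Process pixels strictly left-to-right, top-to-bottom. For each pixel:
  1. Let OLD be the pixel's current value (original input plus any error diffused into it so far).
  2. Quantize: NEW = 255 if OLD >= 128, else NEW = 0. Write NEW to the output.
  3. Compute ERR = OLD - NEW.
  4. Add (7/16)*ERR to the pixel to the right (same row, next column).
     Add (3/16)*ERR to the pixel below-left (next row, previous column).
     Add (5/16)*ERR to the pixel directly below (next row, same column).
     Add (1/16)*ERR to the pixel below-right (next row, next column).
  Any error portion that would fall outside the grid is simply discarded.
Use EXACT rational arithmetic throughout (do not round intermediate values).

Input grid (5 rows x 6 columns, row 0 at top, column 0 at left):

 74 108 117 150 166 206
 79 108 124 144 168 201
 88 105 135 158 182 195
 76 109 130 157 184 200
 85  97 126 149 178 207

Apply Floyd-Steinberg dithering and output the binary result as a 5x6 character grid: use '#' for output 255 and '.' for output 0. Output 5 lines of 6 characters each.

Answer: .#.###
..#.#.
#.#.##
.#.###
..#.#.

Derivation:
(0,0): OLD=74 → NEW=0, ERR=74
(0,1): OLD=1123/8 → NEW=255, ERR=-917/8
(0,2): OLD=8557/128 → NEW=0, ERR=8557/128
(0,3): OLD=367099/2048 → NEW=255, ERR=-155141/2048
(0,4): OLD=4353501/32768 → NEW=255, ERR=-4002339/32768
(0,5): OLD=79986955/524288 → NEW=255, ERR=-53706485/524288
(1,0): OLD=10321/128 → NEW=0, ERR=10321/128
(1,1): OLD=127607/1024 → NEW=0, ERR=127607/1024
(1,2): OLD=5834115/32768 → NEW=255, ERR=-2521725/32768
(1,3): OLD=8904423/131072 → NEW=0, ERR=8904423/131072
(1,4): OLD=1137587317/8388608 → NEW=255, ERR=-1001507723/8388608
(1,5): OLD=14646091683/134217728 → NEW=0, ERR=14646091683/134217728
(2,0): OLD=2237453/16384 → NEW=255, ERR=-1940467/16384
(2,1): OLD=43377823/524288 → NEW=0, ERR=43377823/524288
(2,2): OLD=1406556701/8388608 → NEW=255, ERR=-732538339/8388608
(2,3): OLD=7638981621/67108864 → NEW=0, ERR=7638981621/67108864
(2,4): OLD=470723552991/2147483648 → NEW=255, ERR=-76884777249/2147483648
(2,5): OLD=7077256898569/34359738368 → NEW=255, ERR=-1684476385271/34359738368
(3,0): OLD=457192957/8388608 → NEW=0, ERR=457192957/8388608
(3,1): OLD=9054587385/67108864 → NEW=255, ERR=-8058172935/67108864
(3,2): OLD=41173499611/536870912 → NEW=0, ERR=41173499611/536870912
(3,3): OLD=7351389825713/34359738368 → NEW=255, ERR=-1410343458127/34359738368
(3,4): OLD=41994806401361/274877906944 → NEW=255, ERR=-28099059869359/274877906944
(3,5): OLD=605695576236575/4398046511104 → NEW=255, ERR=-515806284094945/4398046511104
(4,0): OLD=85381254515/1073741824 → NEW=0, ERR=85381254515/1073741824
(4,1): OLD=1925023953815/17179869184 → NEW=0, ERR=1925023953815/17179869184
(4,2): OLD=101038272861717/549755813888 → NEW=255, ERR=-39149459679723/549755813888
(4,3): OLD=797311470286281/8796093022208 → NEW=0, ERR=797311470286281/8796093022208
(4,4): OLD=22680718010304729/140737488355328 → NEW=255, ERR=-13207341520303911/140737488355328
(4,5): OLD=276755446682415951/2251799813685248 → NEW=0, ERR=276755446682415951/2251799813685248
Row 0: .#.###
Row 1: ..#.#.
Row 2: #.#.##
Row 3: .#.###
Row 4: ..#.#.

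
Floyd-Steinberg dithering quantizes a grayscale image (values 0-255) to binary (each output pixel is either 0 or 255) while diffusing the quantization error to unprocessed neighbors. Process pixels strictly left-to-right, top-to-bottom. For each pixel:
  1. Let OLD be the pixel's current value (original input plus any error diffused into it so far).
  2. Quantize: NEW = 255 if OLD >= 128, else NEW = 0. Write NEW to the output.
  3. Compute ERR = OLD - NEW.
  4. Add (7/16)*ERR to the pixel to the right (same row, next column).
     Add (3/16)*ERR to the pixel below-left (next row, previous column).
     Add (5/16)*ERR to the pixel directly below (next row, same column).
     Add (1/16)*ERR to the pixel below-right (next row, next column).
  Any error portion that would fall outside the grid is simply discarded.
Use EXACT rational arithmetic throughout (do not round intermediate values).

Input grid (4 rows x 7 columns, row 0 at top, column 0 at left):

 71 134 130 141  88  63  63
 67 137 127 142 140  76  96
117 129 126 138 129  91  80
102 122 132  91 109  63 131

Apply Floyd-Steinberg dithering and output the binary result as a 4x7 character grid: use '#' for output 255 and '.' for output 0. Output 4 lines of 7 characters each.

(0,0): OLD=71 → NEW=0, ERR=71
(0,1): OLD=2641/16 → NEW=255, ERR=-1439/16
(0,2): OLD=23207/256 → NEW=0, ERR=23207/256
(0,3): OLD=739985/4096 → NEW=255, ERR=-304495/4096
(0,4): OLD=3635703/65536 → NEW=0, ERR=3635703/65536
(0,5): OLD=91510209/1048576 → NEW=0, ERR=91510209/1048576
(0,6): OLD=1697536071/16777216 → NEW=0, ERR=1697536071/16777216
(1,0): OLD=18515/256 → NEW=0, ERR=18515/256
(1,1): OLD=331717/2048 → NEW=255, ERR=-190523/2048
(1,2): OLD=6230441/65536 → NEW=0, ERR=6230441/65536
(1,3): OLD=46249845/262144 → NEW=255, ERR=-20596875/262144
(1,4): OLD=2259533887/16777216 → NEW=255, ERR=-2018656193/16777216
(1,5): OLD=9807333103/134217728 → NEW=0, ERR=9807333103/134217728
(1,6): OLD=354424511521/2147483648 → NEW=255, ERR=-193183818719/2147483648
(2,0): OLD=4002887/32768 → NEW=0, ERR=4002887/32768
(2,1): OLD=184254205/1048576 → NEW=255, ERR=-83132675/1048576
(2,2): OLD=1685725495/16777216 → NEW=0, ERR=1685725495/16777216
(2,3): OLD=18896097855/134217728 → NEW=255, ERR=-15329422785/134217728
(2,4): OLD=53924791343/1073741824 → NEW=0, ERR=53924791343/1073741824
(2,5): OLD=3828330469669/34359738368 → NEW=0, ERR=3828330469669/34359738368
(2,6): OLD=57834750175571/549755813888 → NEW=0, ERR=57834750175571/549755813888
(3,0): OLD=2102339927/16777216 → NEW=0, ERR=2102339927/16777216
(3,1): OLD=23960772875/134217728 → NEW=255, ERR=-10264747765/134217728
(3,2): OLD=111207188113/1073741824 → NEW=0, ERR=111207188113/1073741824
(3,3): OLD=499575576711/4294967296 → NEW=0, ERR=499575576711/4294967296
(3,4): OLD=104088241800535/549755813888 → NEW=255, ERR=-36099490740905/549755813888
(3,5): OLD=404418803240309/4398046511104 → NEW=0, ERR=404418803240309/4398046511104
(3,6): OLD=14852653417096619/70368744177664 → NEW=255, ERR=-3091376348207701/70368744177664
Row 0: .#.#...
Row 1: .#.##.#
Row 2: .#.#...
Row 3: .#..#.#

Answer: .#.#...
.#.##.#
.#.#...
.#..#.#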